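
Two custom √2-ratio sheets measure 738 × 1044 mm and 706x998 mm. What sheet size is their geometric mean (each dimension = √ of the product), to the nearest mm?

Short side: √(738 · 706) = √521028 ≈ 721.8 → 722 mm
Long side: √(1044 · 998) = √1041912 ≈ 1020.7 → 1021 mm

722 × 1021 mm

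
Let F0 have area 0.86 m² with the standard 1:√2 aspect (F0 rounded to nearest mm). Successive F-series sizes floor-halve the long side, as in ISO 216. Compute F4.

195 × 275 mm

Let F0's short side be w mm. w · w√2 = 0.86 m² = 860,000 mm², so w ≈ 779.8 mm and w√2 ≈ 1102.8 mm → F0 = 780 × 1103 mm.
F1: ⌊1103/2⌋ × 780 = 551 × 780 mm
F2: ⌊780/2⌋ × 551 = 390 × 551 mm
F3: ⌊551/2⌋ × 390 = 275 × 390 mm
F4: ⌊390/2⌋ × 275 = 195 × 275 mm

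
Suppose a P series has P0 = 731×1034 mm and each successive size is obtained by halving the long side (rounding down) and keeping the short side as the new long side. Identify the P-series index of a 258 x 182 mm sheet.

P4

P0: 731 × 1034 mm
P1: 517 × 731 mm
P2: 365 × 517 mm
P3: 258 × 365 mm
P4: 182 × 258 mm
P5: 129 × 182 mm
→ matches P4.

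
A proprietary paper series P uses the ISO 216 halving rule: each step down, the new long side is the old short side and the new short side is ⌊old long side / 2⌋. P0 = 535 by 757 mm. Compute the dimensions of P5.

P1: ⌊757/2⌋ × 535 = 378 × 535 mm
P2: ⌊535/2⌋ × 378 = 267 × 378 mm
P3: ⌊378/2⌋ × 267 = 189 × 267 mm
P4: ⌊267/2⌋ × 189 = 133 × 189 mm
P5: ⌊189/2⌋ × 133 = 94 × 133 mm

94 × 133 mm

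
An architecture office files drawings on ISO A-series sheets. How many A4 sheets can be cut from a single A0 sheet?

16

A0 = 841 × 1189 mm; A4 = 210 × 297 mm.
Each halving step doubles the count; 4 steps from A0 to A4.
2^4 = 16.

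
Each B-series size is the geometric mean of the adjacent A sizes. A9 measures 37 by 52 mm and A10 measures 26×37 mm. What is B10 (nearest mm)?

Short side: √(37 · 26) = √962 ≈ 31.0 → 31 mm
Long side: √(52 · 37) = √1924 ≈ 43.9 → 44 mm

31 × 44 mm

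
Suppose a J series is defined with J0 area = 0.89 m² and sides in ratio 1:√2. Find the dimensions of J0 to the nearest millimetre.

793 × 1122 mm

Let the short side be w mm. Then w · w√2 = 0.89 m² = 890,000 mm².
w² = 890,000/√2, so w ≈ 793.3 mm; long side = w√2 ≈ 1121.9 mm.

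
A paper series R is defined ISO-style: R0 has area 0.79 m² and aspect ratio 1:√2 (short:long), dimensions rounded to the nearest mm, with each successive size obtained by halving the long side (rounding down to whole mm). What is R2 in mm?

373 × 528 mm

Let R0's short side be w mm. w · w√2 = 0.79 m² = 790,000 mm², so w ≈ 747.4 mm and w√2 ≈ 1057.0 mm → R0 = 747 × 1057 mm.
R1: ⌊1057/2⌋ × 747 = 528 × 747 mm
R2: ⌊747/2⌋ × 528 = 373 × 528 mm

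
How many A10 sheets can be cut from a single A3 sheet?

128

Each ISO step halves the sheet: 1 × A3 → 2 × A4 → 4 × A5 → 8 × A6 → …
From A3 to A10 is 7 halving steps: 2^7 = 128.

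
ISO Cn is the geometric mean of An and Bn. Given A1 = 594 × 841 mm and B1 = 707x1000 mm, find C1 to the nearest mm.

Short side: √(594 · 707) = √419958 ≈ 648.0 → 648 mm
Long side: √(841 · 1000) = √841000 ≈ 917.1 → 917 mm

648 × 917 mm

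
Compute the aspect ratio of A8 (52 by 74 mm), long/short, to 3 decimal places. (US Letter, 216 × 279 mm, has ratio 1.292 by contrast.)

74 / 52 = 1.423
ISO 216 targets √2 ≈ 1.414; the +0.009 deviation is from mm rounding.

1.423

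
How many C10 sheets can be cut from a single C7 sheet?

8

C7 = 81 × 114 mm; C10 = 28 × 40 mm.
Each halving step doubles the count; 3 steps from C7 to C10.
2^3 = 8.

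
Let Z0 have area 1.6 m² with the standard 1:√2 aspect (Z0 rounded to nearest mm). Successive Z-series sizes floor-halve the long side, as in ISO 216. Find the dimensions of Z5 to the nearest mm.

188 × 266 mm

Let Z0's short side be w mm. w · w√2 = 1.6 m² = 1,600,000 mm², so w ≈ 1063.7 mm and w√2 ≈ 1504.2 mm → Z0 = 1064 × 1504 mm.
Z1: ⌊1504/2⌋ × 1064 = 752 × 1064 mm
Z2: ⌊1064/2⌋ × 752 = 532 × 752 mm
Z3: ⌊752/2⌋ × 532 = 376 × 532 mm
Z4: ⌊532/2⌋ × 376 = 266 × 376 mm
Z5: ⌊376/2⌋ × 266 = 188 × 266 mm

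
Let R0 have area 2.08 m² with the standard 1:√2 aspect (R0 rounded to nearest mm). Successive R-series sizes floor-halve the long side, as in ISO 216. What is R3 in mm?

428 × 606 mm

Let R0's short side be w mm. w · w√2 = 2.08 m² = 2,080,000 mm², so w ≈ 1212.8 mm and w√2 ≈ 1715.1 mm → R0 = 1213 × 1715 mm.
R1: ⌊1715/2⌋ × 1213 = 857 × 1213 mm
R2: ⌊1213/2⌋ × 857 = 606 × 857 mm
R3: ⌊857/2⌋ × 606 = 428 × 606 mm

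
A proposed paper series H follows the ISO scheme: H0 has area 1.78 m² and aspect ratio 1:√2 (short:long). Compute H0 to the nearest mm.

1122 × 1587 mm

Let the short side be w mm. Then w · w√2 = 1.78 m² = 1,780,000 mm².
w² = 1,780,000/√2, so w ≈ 1121.9 mm; long side = w√2 ≈ 1586.6 mm.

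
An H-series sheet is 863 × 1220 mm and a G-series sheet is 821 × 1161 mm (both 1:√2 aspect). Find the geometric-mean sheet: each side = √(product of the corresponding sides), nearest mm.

842 × 1190 mm

Short side: √(863 · 821) = √708523 ≈ 841.7 → 842 mm
Long side: √(1220 · 1161) = √1416420 ≈ 1190.1 → 1190 mm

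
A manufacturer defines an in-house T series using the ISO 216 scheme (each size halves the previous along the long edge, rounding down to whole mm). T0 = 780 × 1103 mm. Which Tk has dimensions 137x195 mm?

T0: 780 × 1103 mm
T1: 551 × 780 mm
T2: 390 × 551 mm
T3: 275 × 390 mm
T4: 195 × 275 mm
T5: 137 × 195 mm
T6: 97 × 137 mm
→ matches T5.

T5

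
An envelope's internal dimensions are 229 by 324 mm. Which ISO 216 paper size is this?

Aspect ratio 324/229 ≈ 1.415 — close to the ISO √2 ≈ 1.414.
In the C-series (envelope sizes, between A and B): C4 = 229 × 324 mm.

C4 (229 × 324 mm)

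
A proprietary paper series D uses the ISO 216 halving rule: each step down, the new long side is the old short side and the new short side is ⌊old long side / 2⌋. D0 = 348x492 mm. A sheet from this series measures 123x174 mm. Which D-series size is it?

D3

D0: 348 × 492 mm
D1: 246 × 348 mm
D2: 174 × 246 mm
D3: 123 × 174 mm
D4: 87 × 123 mm
→ matches D3.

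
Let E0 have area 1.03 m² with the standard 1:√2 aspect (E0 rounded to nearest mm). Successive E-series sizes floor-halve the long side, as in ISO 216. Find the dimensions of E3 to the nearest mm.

Let E0's short side be w mm. w · w√2 = 1.03 m² = 1,030,000 mm², so w ≈ 853.4 mm and w√2 ≈ 1206.9 mm → E0 = 853 × 1207 mm.
E1: ⌊1207/2⌋ × 853 = 603 × 853 mm
E2: ⌊853/2⌋ × 603 = 426 × 603 mm
E3: ⌊603/2⌋ × 426 = 301 × 426 mm

301 × 426 mm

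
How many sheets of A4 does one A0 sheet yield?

16

A0 = 841 × 1189 mm; A4 = 210 × 297 mm.
Each halving step doubles the count; 4 steps from A0 to A4.
2^4 = 16.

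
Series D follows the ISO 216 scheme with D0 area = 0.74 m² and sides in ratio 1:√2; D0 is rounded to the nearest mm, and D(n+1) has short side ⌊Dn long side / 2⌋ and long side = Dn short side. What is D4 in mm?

180 × 255 mm

Let D0's short side be w mm. w · w√2 = 0.74 m² = 740,000 mm², so w ≈ 723.4 mm and w√2 ≈ 1023.0 mm → D0 = 723 × 1023 mm.
D1: ⌊1023/2⌋ × 723 = 511 × 723 mm
D2: ⌊723/2⌋ × 511 = 361 × 511 mm
D3: ⌊511/2⌋ × 361 = 255 × 361 mm
D4: ⌊361/2⌋ × 255 = 180 × 255 mm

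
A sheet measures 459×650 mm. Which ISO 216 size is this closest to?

Aspect ratio 650/459 ≈ 1.416 — close to the ISO √2 ≈ 1.414.
In the C-series (envelope sizes, between A and B): C2 = 458 × 648 mm.
Off by 3 mm total — nearest standard size.

C2 (458 × 648 mm)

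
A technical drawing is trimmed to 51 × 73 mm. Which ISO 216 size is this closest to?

A8 (52 × 74 mm)

Aspect ratio 73/51 ≈ 1.431 (ISO target is √2 ≈ 1.414).
In the A-series (A0 area = 1 m²): A8 = 52 × 74 mm.
Off by 2 mm total — nearest standard size.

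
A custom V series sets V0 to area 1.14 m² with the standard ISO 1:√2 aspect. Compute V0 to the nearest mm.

Let the short side be w mm. Then w · w√2 = 1.14 m² = 1,140,000 mm².
w² = 1,140,000/√2, so w ≈ 897.8 mm; long side = w√2 ≈ 1269.7 mm.

898 × 1270 mm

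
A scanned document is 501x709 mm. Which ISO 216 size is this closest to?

B2 (500 × 707 mm)

Aspect ratio 709/501 ≈ 1.415 — close to the ISO √2 ≈ 1.414.
In the B-series (B0 = 1000 × 1414 mm): B2 = 500 × 707 mm.
Off by 3 mm total — nearest standard size.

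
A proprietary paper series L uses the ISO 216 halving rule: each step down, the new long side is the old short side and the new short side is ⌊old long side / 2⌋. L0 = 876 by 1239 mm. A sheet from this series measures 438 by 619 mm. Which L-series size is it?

L0: 876 × 1239 mm
L1: 619 × 876 mm
L2: 438 × 619 mm
L3: 309 × 438 mm
→ matches L2.

L2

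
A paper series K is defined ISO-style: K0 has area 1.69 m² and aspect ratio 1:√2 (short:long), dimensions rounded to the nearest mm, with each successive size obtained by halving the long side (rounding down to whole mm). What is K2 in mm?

Let K0's short side be w mm. w · w√2 = 1.69 m² = 1,690,000 mm², so w ≈ 1093.2 mm and w√2 ≈ 1546.0 mm → K0 = 1093 × 1546 mm.
K1: ⌊1546/2⌋ × 1093 = 773 × 1093 mm
K2: ⌊1093/2⌋ × 773 = 546 × 773 mm

546 × 773 mm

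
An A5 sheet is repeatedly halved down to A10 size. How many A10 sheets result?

A5 = 148 × 210 mm; A10 = 26 × 37 mm.
Each halving step doubles the count; 5 steps from A5 to A10.
2^5 = 32.

32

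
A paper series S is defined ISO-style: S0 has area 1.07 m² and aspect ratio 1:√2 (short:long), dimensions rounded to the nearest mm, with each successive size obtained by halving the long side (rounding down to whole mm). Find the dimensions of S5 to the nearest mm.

Let S0's short side be w mm. w · w√2 = 1.07 m² = 1,070,000 mm², so w ≈ 869.8 mm and w√2 ≈ 1230.1 mm → S0 = 870 × 1230 mm.
S1: ⌊1230/2⌋ × 870 = 615 × 870 mm
S2: ⌊870/2⌋ × 615 = 435 × 615 mm
S3: ⌊615/2⌋ × 435 = 307 × 435 mm
S4: ⌊435/2⌋ × 307 = 217 × 307 mm
S5: ⌊307/2⌋ × 217 = 153 × 217 mm

153 × 217 mm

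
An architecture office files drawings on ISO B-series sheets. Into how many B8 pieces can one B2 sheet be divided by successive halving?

Each ISO step halves the sheet: 1 × B2 → 2 × B3 → 4 × B4 → 8 × B5 → …
From B2 to B8 is 6 halving steps: 2^6 = 64.

64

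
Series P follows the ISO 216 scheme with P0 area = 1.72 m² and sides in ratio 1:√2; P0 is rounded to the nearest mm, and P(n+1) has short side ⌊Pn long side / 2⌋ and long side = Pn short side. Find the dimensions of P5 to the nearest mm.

Let P0's short side be w mm. w · w√2 = 1.72 m² = 1,720,000 mm², so w ≈ 1102.8 mm and w√2 ≈ 1559.6 mm → P0 = 1103 × 1560 mm.
P1: ⌊1560/2⌋ × 1103 = 780 × 1103 mm
P2: ⌊1103/2⌋ × 780 = 551 × 780 mm
P3: ⌊780/2⌋ × 551 = 390 × 551 mm
P4: ⌊551/2⌋ × 390 = 275 × 390 mm
P5: ⌊390/2⌋ × 275 = 195 × 275 mm

195 × 275 mm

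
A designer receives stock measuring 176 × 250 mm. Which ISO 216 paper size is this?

B5 (176 × 250 mm)

Aspect ratio 250/176 ≈ 1.420 — close to the ISO √2 ≈ 1.414.
In the B-series (B0 = 1000 × 1414 mm): B5 = 176 × 250 mm.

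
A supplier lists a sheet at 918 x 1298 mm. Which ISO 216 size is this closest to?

Aspect ratio 1298/918 ≈ 1.414 — close to the ISO √2 ≈ 1.414.
In the C-series (envelope sizes, between A and B): C0 = 917 × 1297 mm.
Off by 2 mm total — nearest standard size.

C0 (917 × 1297 mm)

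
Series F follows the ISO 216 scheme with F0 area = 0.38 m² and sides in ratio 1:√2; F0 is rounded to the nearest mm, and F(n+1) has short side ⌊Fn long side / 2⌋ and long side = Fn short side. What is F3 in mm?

183 × 259 mm

Let F0's short side be w mm. w · w√2 = 0.38 m² = 380,000 mm², so w ≈ 518.4 mm and w√2 ≈ 733.1 mm → F0 = 518 × 733 mm.
F1: ⌊733/2⌋ × 518 = 366 × 518 mm
F2: ⌊518/2⌋ × 366 = 259 × 366 mm
F3: ⌊366/2⌋ × 259 = 183 × 259 mm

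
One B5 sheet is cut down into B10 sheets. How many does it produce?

32

Each ISO step halves the sheet: 1 × B5 → 2 × B6 → 4 × B7 → 8 × B8 → …
From B5 to B10 is 5 halving steps: 2^5 = 32.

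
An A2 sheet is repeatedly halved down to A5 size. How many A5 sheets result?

A2 = 420 × 594 mm; A5 = 148 × 210 mm.
Each halving step doubles the count; 3 steps from A2 to A5.
2^3 = 8.

8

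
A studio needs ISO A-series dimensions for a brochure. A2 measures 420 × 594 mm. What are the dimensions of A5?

148 × 210 mm

A3: ⌊594/2⌋ × 420 = 297 × 420 mm
A4: ⌊420/2⌋ × 297 = 210 × 297 mm
A5: ⌊297/2⌋ × 210 = 148 × 210 mm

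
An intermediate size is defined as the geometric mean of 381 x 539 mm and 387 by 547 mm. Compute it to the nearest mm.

384 × 543 mm

Short side: √(381 · 387) = √147447 ≈ 384.0 → 384 mm
Long side: √(539 · 547) = √294833 ≈ 543.0 → 543 mm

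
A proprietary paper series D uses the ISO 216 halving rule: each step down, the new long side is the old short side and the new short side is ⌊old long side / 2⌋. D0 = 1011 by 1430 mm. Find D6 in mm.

126 × 178 mm

D1 = 715 × 1011 mm (from D0 by 1 halving).
D2: ⌊1011/2⌋ × 715 = 505 × 715 mm
D3: ⌊715/2⌋ × 505 = 357 × 505 mm
D4: ⌊505/2⌋ × 357 = 252 × 357 mm
D5: ⌊357/2⌋ × 252 = 178 × 252 mm
D6: ⌊252/2⌋ × 178 = 126 × 178 mm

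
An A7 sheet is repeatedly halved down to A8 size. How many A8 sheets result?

2

A7 = 74 × 105 mm; A8 = 52 × 74 mm.
Each halving step doubles the count; 1 step from A7 to A8.
2^1 = 2.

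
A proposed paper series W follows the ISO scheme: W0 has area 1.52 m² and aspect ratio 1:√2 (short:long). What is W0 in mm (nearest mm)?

1037 × 1466 mm

Let the short side be w mm. Then w · w√2 = 1.52 m² = 1,520,000 mm².
w² = 1,520,000/√2, so w ≈ 1036.7 mm; long side = w√2 ≈ 1466.2 mm.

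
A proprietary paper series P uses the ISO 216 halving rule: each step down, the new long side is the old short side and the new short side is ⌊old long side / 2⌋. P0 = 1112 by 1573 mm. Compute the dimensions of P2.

556 × 786 mm

P1: ⌊1573/2⌋ × 1112 = 786 × 1112 mm
P2: ⌊1112/2⌋ × 786 = 556 × 786 mm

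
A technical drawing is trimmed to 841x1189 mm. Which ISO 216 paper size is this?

A0 (841 × 1189 mm)

Aspect ratio 1189/841 ≈ 1.414 — close to the ISO √2 ≈ 1.414.
In the A-series (A0 area = 1 m²): A0 = 841 × 1189 mm.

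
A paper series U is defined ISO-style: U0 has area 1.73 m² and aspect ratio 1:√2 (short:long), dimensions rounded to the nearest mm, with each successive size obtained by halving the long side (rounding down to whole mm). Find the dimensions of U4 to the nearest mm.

Let U0's short side be w mm. w · w√2 = 1.73 m² = 1,730,000 mm², so w ≈ 1106.0 mm and w√2 ≈ 1564.2 mm → U0 = 1106 × 1564 mm.
U1: ⌊1564/2⌋ × 1106 = 782 × 1106 mm
U2: ⌊1106/2⌋ × 782 = 553 × 782 mm
U3: ⌊782/2⌋ × 553 = 391 × 553 mm
U4: ⌊553/2⌋ × 391 = 276 × 391 mm

276 × 391 mm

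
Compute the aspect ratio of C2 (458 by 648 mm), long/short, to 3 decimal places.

1.415

648 / 458 = 1.415
Matches √2 ≈ 1.414 — the ISO 216 defining ratio.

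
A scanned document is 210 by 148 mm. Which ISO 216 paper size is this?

Aspect ratio 210/148 ≈ 1.419 — close to the ISO √2 ≈ 1.414.
In the A-series (A0 area = 1 m²): A5 = 148 × 210 mm.

A5 (148 × 210 mm)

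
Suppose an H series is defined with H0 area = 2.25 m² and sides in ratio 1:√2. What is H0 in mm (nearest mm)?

1261 × 1784 mm

Let the short side be w mm. Then w · w√2 = 2.25 m² = 2,250,000 mm².
w² = 2,250,000/√2, so w ≈ 1261.3 mm; long side = w√2 ≈ 1783.8 mm.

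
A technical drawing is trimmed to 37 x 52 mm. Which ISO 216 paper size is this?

Aspect ratio 52/37 ≈ 1.405 — close to the ISO √2 ≈ 1.414.
In the A-series (A0 area = 1 m²): A9 = 37 × 52 mm.

A9 (37 × 52 mm)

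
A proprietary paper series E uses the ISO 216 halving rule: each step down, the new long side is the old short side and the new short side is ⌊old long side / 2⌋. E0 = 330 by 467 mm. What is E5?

58 × 82 mm

E1 = 233 × 330 mm (from E0 by 1 halving).
E2: ⌊330/2⌋ × 233 = 165 × 233 mm
E3: ⌊233/2⌋ × 165 = 116 × 165 mm
E4: ⌊165/2⌋ × 116 = 82 × 116 mm
E5: ⌊116/2⌋ × 82 = 58 × 82 mm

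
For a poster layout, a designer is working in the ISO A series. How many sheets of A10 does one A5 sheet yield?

32

A5 = 148 × 210 mm; A10 = 26 × 37 mm.
Each halving step doubles the count; 5 steps from A5 to A10.
2^5 = 32.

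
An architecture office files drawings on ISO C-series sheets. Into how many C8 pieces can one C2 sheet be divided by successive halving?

Each ISO step halves the sheet: 1 × C2 → 2 × C3 → 4 × C4 → 8 × C5 → …
From C2 to C8 is 6 halving steps: 2^6 = 64.

64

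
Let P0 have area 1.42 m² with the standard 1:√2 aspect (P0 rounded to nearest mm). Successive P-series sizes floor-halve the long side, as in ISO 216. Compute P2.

Let P0's short side be w mm. w · w√2 = 1.42 m² = 1,420,000 mm², so w ≈ 1002.0 mm and w√2 ≈ 1417.1 mm → P0 = 1002 × 1417 mm.
P1: ⌊1417/2⌋ × 1002 = 708 × 1002 mm
P2: ⌊1002/2⌋ × 708 = 501 × 708 mm

501 × 708 mm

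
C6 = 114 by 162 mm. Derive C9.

40 × 57 mm

C7: ⌊162/2⌋ × 114 = 81 × 114 mm
C8: ⌊114/2⌋ × 81 = 57 × 81 mm
C9: ⌊81/2⌋ × 57 = 40 × 57 mm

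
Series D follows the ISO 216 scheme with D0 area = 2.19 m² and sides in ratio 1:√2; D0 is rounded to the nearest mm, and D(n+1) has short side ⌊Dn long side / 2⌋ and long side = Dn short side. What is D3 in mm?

Let D0's short side be w mm. w · w√2 = 2.19 m² = 2,190,000 mm², so w ≈ 1244.4 mm and w√2 ≈ 1759.9 mm → D0 = 1244 × 1760 mm.
D1: ⌊1760/2⌋ × 1244 = 880 × 1244 mm
D2: ⌊1244/2⌋ × 880 = 622 × 880 mm
D3: ⌊880/2⌋ × 622 = 440 × 622 mm

440 × 622 mm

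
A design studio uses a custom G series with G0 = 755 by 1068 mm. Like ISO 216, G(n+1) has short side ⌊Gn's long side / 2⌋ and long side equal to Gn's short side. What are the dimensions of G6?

G1: ⌊1068/2⌋ × 755 = 534 × 755 mm
G2: ⌊755/2⌋ × 534 = 377 × 534 mm
G3: ⌊534/2⌋ × 377 = 267 × 377 mm
G4: ⌊377/2⌋ × 267 = 188 × 267 mm
G5: ⌊267/2⌋ × 188 = 133 × 188 mm
G6: ⌊188/2⌋ × 133 = 94 × 133 mm

94 × 133 mm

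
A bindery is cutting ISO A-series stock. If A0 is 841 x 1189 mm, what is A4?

A1: ⌊1189/2⌋ × 841 = 594 × 841 mm
A2: ⌊841/2⌋ × 594 = 420 × 594 mm
A3: ⌊594/2⌋ × 420 = 297 × 420 mm
A4: ⌊420/2⌋ × 297 = 210 × 297 mm

210 × 297 mm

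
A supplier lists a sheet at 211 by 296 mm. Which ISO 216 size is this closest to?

Aspect ratio 296/211 ≈ 1.403 — close to the ISO √2 ≈ 1.414.
In the A-series (A0 area = 1 m²): A4 = 210 × 297 mm.
Off by 2 mm total — nearest standard size.

A4 (210 × 297 mm)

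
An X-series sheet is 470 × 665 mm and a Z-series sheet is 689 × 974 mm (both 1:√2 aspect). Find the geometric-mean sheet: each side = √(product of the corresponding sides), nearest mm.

569 × 805 mm

Short side: √(470 · 689) = √323830 ≈ 569.1 → 569 mm
Long side: √(665 · 974) = √647710 ≈ 804.8 → 805 mm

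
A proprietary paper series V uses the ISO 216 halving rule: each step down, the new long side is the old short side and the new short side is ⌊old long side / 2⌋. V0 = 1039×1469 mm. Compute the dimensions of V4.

259 × 367 mm

V1: ⌊1469/2⌋ × 1039 = 734 × 1039 mm
V2: ⌊1039/2⌋ × 734 = 519 × 734 mm
V3: ⌊734/2⌋ × 519 = 367 × 519 mm
V4: ⌊519/2⌋ × 367 = 259 × 367 mm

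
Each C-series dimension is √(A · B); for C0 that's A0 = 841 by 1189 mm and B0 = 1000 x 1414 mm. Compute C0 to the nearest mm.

917 × 1297 mm

Short: √(841 · 1000) = √841000 ≈ 917.1 mm.
Long: √(1189 · 1414) = √1681246 ≈ 1296.6 mm.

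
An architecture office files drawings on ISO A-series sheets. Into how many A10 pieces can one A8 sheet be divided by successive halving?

4

A8 = 52 × 74 mm; A10 = 26 × 37 mm.
Each halving step doubles the count; 2 steps from A8 to A10.
2^2 = 4.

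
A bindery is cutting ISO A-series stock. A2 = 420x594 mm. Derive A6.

A3: ⌊594/2⌋ × 420 = 297 × 420 mm
A4: ⌊420/2⌋ × 297 = 210 × 297 mm
A5: ⌊297/2⌋ × 210 = 148 × 210 mm
A6: ⌊210/2⌋ × 148 = 105 × 148 mm

105 × 148 mm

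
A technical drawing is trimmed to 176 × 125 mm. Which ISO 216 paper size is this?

B6 (125 × 176 mm)

Aspect ratio 176/125 ≈ 1.408 — close to the ISO √2 ≈ 1.414.
In the B-series (B0 = 1000 × 1414 mm): B6 = 125 × 176 mm.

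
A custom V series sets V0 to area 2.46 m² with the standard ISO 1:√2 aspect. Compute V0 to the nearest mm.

1319 × 1865 mm

Let the short side be w mm. Then w · w√2 = 2.46 m² = 2,460,000 mm².
w² = 2,460,000/√2, so w ≈ 1318.9 mm; long side = w√2 ≈ 1865.2 mm.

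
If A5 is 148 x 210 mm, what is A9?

37 × 52 mm

A6: ⌊210/2⌋ × 148 = 105 × 148 mm
A7: ⌊148/2⌋ × 105 = 74 × 105 mm
A8: ⌊105/2⌋ × 74 = 52 × 74 mm
A9: ⌊74/2⌋ × 52 = 37 × 52 mm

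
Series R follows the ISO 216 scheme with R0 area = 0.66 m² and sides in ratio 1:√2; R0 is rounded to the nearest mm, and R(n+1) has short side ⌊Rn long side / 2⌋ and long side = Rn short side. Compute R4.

170 × 241 mm

Let R0's short side be w mm. w · w√2 = 0.66 m² = 660,000 mm², so w ≈ 683.1 mm and w√2 ≈ 966.1 mm → R0 = 683 × 966 mm.
R1: ⌊966/2⌋ × 683 = 483 × 683 mm
R2: ⌊683/2⌋ × 483 = 341 × 483 mm
R3: ⌊483/2⌋ × 341 = 241 × 341 mm
R4: ⌊341/2⌋ × 241 = 170 × 241 mm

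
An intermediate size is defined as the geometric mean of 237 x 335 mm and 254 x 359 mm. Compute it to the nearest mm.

245 × 347 mm

Short side: √(237 · 254) = √60198 ≈ 245.4 → 245 mm
Long side: √(335 · 359) = √120265 ≈ 346.8 → 347 mm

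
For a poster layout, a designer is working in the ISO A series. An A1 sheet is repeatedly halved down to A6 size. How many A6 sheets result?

32

A1 = 594 × 841 mm; A6 = 105 × 148 mm.
Each halving step doubles the count; 5 steps from A1 to A6.
2^5 = 32.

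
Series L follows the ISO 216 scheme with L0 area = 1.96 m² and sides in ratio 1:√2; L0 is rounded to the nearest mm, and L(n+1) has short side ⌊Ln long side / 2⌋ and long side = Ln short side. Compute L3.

Let L0's short side be w mm. w · w√2 = 1.96 m² = 1,960,000 mm², so w ≈ 1177.3 mm and w√2 ≈ 1664.9 mm → L0 = 1177 × 1665 mm.
L1: ⌊1665/2⌋ × 1177 = 832 × 1177 mm
L2: ⌊1177/2⌋ × 832 = 588 × 832 mm
L3: ⌊832/2⌋ × 588 = 416 × 588 mm

416 × 588 mm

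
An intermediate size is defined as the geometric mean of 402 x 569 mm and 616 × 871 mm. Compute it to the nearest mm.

Short side: √(402 · 616) = √247632 ≈ 497.6 → 498 mm
Long side: √(569 · 871) = √495599 ≈ 704.0 → 704 mm

498 × 704 mm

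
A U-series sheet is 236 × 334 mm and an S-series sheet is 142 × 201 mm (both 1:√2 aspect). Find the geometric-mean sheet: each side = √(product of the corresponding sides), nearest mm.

Short side: √(236 · 142) = √33512 ≈ 183.1 → 183 mm
Long side: √(334 · 201) = √67134 ≈ 259.1 → 259 mm

183 × 259 mm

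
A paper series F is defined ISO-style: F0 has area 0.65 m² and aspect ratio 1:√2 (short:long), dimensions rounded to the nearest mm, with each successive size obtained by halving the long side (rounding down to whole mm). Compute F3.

Let F0's short side be w mm. w · w√2 = 0.65 m² = 650,000 mm², so w ≈ 678.0 mm and w√2 ≈ 958.8 mm → F0 = 678 × 959 mm.
F1: ⌊959/2⌋ × 678 = 479 × 678 mm
F2: ⌊678/2⌋ × 479 = 339 × 479 mm
F3: ⌊479/2⌋ × 339 = 239 × 339 mm

239 × 339 mm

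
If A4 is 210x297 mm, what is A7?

A5: ⌊297/2⌋ × 210 = 148 × 210 mm
A6: ⌊210/2⌋ × 148 = 105 × 148 mm
A7: ⌊148/2⌋ × 105 = 74 × 105 mm

74 × 105 mm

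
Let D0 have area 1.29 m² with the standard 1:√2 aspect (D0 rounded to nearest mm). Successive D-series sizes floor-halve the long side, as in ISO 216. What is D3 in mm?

Let D0's short side be w mm. w · w√2 = 1.29 m² = 1,290,000 mm², so w ≈ 955.1 mm and w√2 ≈ 1350.7 mm → D0 = 955 × 1351 mm.
D1: ⌊1351/2⌋ × 955 = 675 × 955 mm
D2: ⌊955/2⌋ × 675 = 477 × 675 mm
D3: ⌊675/2⌋ × 477 = 337 × 477 mm

337 × 477 mm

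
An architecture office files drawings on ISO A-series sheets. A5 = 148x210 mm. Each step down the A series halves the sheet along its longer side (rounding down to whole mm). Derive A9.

37 × 52 mm

A6: ⌊210/2⌋ × 148 = 105 × 148 mm
A7: ⌊148/2⌋ × 105 = 74 × 105 mm
A8: ⌊105/2⌋ × 74 = 52 × 74 mm
A9: ⌊74/2⌋ × 52 = 37 × 52 mm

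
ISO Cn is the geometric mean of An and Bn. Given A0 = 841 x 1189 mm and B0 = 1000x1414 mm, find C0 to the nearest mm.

Short side: √(841 · 1000) = √841000 ≈ 917.1 → 917 mm
Long side: √(1189 · 1414) = √1681246 ≈ 1296.6 → 1297 mm

917 × 1297 mm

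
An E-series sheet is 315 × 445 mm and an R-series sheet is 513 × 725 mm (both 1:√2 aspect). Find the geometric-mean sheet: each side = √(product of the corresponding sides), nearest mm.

402 × 568 mm

Short side: √(315 · 513) = √161595 ≈ 402.0 → 402 mm
Long side: √(445 · 725) = √322625 ≈ 568.0 → 568 mm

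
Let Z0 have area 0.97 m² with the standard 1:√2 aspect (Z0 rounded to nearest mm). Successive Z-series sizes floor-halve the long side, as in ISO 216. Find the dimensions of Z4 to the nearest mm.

Let Z0's short side be w mm. w · w√2 = 0.97 m² = 970,000 mm², so w ≈ 828.2 mm and w√2 ≈ 1171.2 mm → Z0 = 828 × 1171 mm.
Z1: ⌊1171/2⌋ × 828 = 585 × 828 mm
Z2: ⌊828/2⌋ × 585 = 414 × 585 mm
Z3: ⌊585/2⌋ × 414 = 292 × 414 mm
Z4: ⌊414/2⌋ × 292 = 207 × 292 mm

207 × 292 mm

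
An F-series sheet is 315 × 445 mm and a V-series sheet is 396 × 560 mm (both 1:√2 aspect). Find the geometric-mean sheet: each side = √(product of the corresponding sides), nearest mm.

Short side: √(315 · 396) = √124740 ≈ 353.2 → 353 mm
Long side: √(445 · 560) = √249200 ≈ 499.2 → 499 mm

353 × 499 mm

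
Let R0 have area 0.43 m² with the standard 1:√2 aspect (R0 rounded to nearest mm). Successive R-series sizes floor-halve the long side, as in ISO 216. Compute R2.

Let R0's short side be w mm. w · w√2 = 0.43 m² = 430,000 mm², so w ≈ 551.4 mm and w√2 ≈ 779.8 mm → R0 = 551 × 780 mm.
R1: ⌊780/2⌋ × 551 = 390 × 551 mm
R2: ⌊551/2⌋ × 390 = 275 × 390 mm

275 × 390 mm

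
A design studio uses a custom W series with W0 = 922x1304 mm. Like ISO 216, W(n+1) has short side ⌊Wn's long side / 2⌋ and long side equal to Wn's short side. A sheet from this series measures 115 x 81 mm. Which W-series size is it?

W7

W0: 922 × 1304 mm
W1: 652 × 922 mm
W2: 461 × 652 mm
W3: 326 × 461 mm
W4: 230 × 326 mm
W5: 163 × 230 mm
W6: 115 × 163 mm
W7: 81 × 115 mm
W8: 57 × 81 mm
→ matches W7.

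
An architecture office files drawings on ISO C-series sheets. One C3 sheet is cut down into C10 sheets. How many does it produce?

128

C3 = 324 × 458 mm; C10 = 28 × 40 mm.
Each halving step doubles the count; 7 steps from C3 to C10.
2^7 = 128.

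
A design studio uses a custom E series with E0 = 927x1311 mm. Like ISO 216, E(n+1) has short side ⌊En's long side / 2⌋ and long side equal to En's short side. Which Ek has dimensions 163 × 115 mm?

E0: 927 × 1311 mm
E1: 655 × 927 mm
E2: 463 × 655 mm
E3: 327 × 463 mm
E4: 231 × 327 mm
E5: 163 × 231 mm
E6: 115 × 163 mm
E7: 81 × 115 mm
→ matches E6.

E6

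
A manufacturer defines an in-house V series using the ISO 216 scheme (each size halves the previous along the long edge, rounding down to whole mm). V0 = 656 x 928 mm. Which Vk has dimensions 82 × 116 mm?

V0: 656 × 928 mm
V1: 464 × 656 mm
V2: 328 × 464 mm
V3: 232 × 328 mm
V4: 164 × 232 mm
V5: 116 × 164 mm
V6: 82 × 116 mm
V7: 58 × 82 mm
→ matches V6.

V6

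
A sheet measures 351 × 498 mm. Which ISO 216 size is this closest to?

Aspect ratio 498/351 ≈ 1.419 — close to the ISO √2 ≈ 1.414.
In the B-series (B0 = 1000 × 1414 mm): B3 = 353 × 500 mm.
Off by 4 mm total — nearest standard size.

B3 (353 × 500 mm)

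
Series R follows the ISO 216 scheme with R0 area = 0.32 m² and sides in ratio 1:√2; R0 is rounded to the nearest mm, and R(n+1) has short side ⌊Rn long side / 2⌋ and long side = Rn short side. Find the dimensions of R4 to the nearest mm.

Let R0's short side be w mm. w · w√2 = 0.32 m² = 320,000 mm², so w ≈ 475.7 mm and w√2 ≈ 672.7 mm → R0 = 476 × 673 mm.
R1: ⌊673/2⌋ × 476 = 336 × 476 mm
R2: ⌊476/2⌋ × 336 = 238 × 336 mm
R3: ⌊336/2⌋ × 238 = 168 × 238 mm
R4: ⌊238/2⌋ × 168 = 119 × 168 mm

119 × 168 mm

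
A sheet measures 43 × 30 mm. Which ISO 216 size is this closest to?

Aspect ratio 43/30 ≈ 1.433 (ISO target is √2 ≈ 1.414).
In the B-series (B0 = 1000 × 1414 mm): B10 = 31 × 44 mm.
Off by 2 mm total — nearest standard size.

B10 (31 × 44 mm)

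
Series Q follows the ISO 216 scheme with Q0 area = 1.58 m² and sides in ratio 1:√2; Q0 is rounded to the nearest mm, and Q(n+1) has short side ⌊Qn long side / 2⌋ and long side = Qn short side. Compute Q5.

186 × 264 mm

Let Q0's short side be w mm. w · w√2 = 1.58 m² = 1,580,000 mm², so w ≈ 1057.0 mm and w√2 ≈ 1494.8 mm → Q0 = 1057 × 1495 mm.
Q1: ⌊1495/2⌋ × 1057 = 747 × 1057 mm
Q2: ⌊1057/2⌋ × 747 = 528 × 747 mm
Q3: ⌊747/2⌋ × 528 = 373 × 528 mm
Q4: ⌊528/2⌋ × 373 = 264 × 373 mm
Q5: ⌊373/2⌋ × 264 = 186 × 264 mm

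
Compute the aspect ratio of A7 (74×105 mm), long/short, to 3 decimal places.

1.419

105 / 74 = 1.419
ISO 216 targets √2 ≈ 1.414; the +0.005 deviation is from mm rounding.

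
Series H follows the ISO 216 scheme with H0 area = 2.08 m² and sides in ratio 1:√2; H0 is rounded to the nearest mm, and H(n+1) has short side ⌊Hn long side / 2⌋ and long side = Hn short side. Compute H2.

606 × 857 mm

Let H0's short side be w mm. w · w√2 = 2.08 m² = 2,080,000 mm², so w ≈ 1212.8 mm and w√2 ≈ 1715.1 mm → H0 = 1213 × 1715 mm.
H1: ⌊1715/2⌋ × 1213 = 857 × 1213 mm
H2: ⌊1213/2⌋ × 857 = 606 × 857 mm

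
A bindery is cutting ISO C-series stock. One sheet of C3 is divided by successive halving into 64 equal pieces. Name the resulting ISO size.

C9

64 = 2^6, so 6 halving steps.
C3 → C4 → … → C9 after 6 steps.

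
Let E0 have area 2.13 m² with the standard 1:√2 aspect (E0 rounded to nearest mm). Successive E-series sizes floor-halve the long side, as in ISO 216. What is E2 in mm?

613 × 868 mm

Let E0's short side be w mm. w · w√2 = 2.13 m² = 2,130,000 mm², so w ≈ 1227.2 mm and w√2 ≈ 1735.6 mm → E0 = 1227 × 1736 mm.
E1: ⌊1736/2⌋ × 1227 = 868 × 1227 mm
E2: ⌊1227/2⌋ × 868 = 613 × 868 mm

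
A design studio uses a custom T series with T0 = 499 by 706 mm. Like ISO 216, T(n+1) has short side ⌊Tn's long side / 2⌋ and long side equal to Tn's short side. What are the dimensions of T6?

62 × 88 mm

T1 = 353 × 499 mm (from T0 by 1 halving).
T2: ⌊499/2⌋ × 353 = 249 × 353 mm
T3: ⌊353/2⌋ × 249 = 176 × 249 mm
T4: ⌊249/2⌋ × 176 = 124 × 176 mm
T5: ⌊176/2⌋ × 124 = 88 × 124 mm
T6: ⌊124/2⌋ × 88 = 62 × 88 mm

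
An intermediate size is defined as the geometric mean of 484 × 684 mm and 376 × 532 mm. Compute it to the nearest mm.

427 × 603 mm

Short side: √(484 · 376) = √181984 ≈ 426.6 → 427 mm
Long side: √(684 · 532) = √363888 ≈ 603.2 → 603 mm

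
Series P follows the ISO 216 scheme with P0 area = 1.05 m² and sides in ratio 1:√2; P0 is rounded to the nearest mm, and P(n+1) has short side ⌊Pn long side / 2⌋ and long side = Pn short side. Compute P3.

304 × 431 mm

Let P0's short side be w mm. w · w√2 = 1.05 m² = 1,050,000 mm², so w ≈ 861.7 mm and w√2 ≈ 1218.6 mm → P0 = 862 × 1219 mm.
P1: ⌊1219/2⌋ × 862 = 609 × 862 mm
P2: ⌊862/2⌋ × 609 = 431 × 609 mm
P3: ⌊609/2⌋ × 431 = 304 × 431 mm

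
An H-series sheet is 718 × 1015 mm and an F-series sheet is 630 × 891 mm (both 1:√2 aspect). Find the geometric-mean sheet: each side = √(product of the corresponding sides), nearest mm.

673 × 951 mm

Short side: √(718 · 630) = √452340 ≈ 672.6 → 673 mm
Long side: √(1015 · 891) = √904365 ≈ 951.0 → 951 mm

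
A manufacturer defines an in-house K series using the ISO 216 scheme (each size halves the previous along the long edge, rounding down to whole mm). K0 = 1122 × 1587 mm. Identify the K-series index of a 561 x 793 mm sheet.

K2

K0: 1122 × 1587 mm
K1: 793 × 1122 mm
K2: 561 × 793 mm
K3: 396 × 561 mm
→ matches K2.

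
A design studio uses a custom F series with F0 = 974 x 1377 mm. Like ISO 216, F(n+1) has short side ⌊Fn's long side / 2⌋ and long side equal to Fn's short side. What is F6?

F1: ⌊1377/2⌋ × 974 = 688 × 974 mm
F2: ⌊974/2⌋ × 688 = 487 × 688 mm
F3: ⌊688/2⌋ × 487 = 344 × 487 mm
F4: ⌊487/2⌋ × 344 = 243 × 344 mm
F5: ⌊344/2⌋ × 243 = 172 × 243 mm
F6: ⌊243/2⌋ × 172 = 121 × 172 mm

121 × 172 mm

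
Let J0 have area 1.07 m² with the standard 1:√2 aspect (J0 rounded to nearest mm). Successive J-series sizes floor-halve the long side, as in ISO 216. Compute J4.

Let J0's short side be w mm. w · w√2 = 1.07 m² = 1,070,000 mm², so w ≈ 869.8 mm and w√2 ≈ 1230.1 mm → J0 = 870 × 1230 mm.
J1: ⌊1230/2⌋ × 870 = 615 × 870 mm
J2: ⌊870/2⌋ × 615 = 435 × 615 mm
J3: ⌊615/2⌋ × 435 = 307 × 435 mm
J4: ⌊435/2⌋ × 307 = 217 × 307 mm

217 × 307 mm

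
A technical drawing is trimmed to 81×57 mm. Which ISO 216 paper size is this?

Aspect ratio 81/57 ≈ 1.421 — close to the ISO √2 ≈ 1.414.
In the C-series (envelope sizes, between A and B): C8 = 57 × 81 mm.

C8 (57 × 81 mm)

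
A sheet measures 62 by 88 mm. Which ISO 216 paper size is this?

B8 (62 × 88 mm)

Aspect ratio 88/62 ≈ 1.419 — close to the ISO √2 ≈ 1.414.
In the B-series (B0 = 1000 × 1414 mm): B8 = 62 × 88 mm.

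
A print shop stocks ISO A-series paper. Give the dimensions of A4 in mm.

A0 = 841 × 1189 mm (A0 has area 1 m², aspect 1:√2).
A1: ⌊1189/2⌋ × 841 = 594 × 841 mm
A2: ⌊841/2⌋ × 594 = 420 × 594 mm
A3: ⌊594/2⌋ × 420 = 297 × 420 mm
A4: ⌊420/2⌋ × 297 = 210 × 297 mm

210 × 297 mm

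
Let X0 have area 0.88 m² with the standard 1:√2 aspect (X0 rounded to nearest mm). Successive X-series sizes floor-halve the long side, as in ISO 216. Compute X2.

394 × 558 mm

Let X0's short side be w mm. w · w√2 = 0.88 m² = 880,000 mm², so w ≈ 788.8 mm and w√2 ≈ 1115.6 mm → X0 = 789 × 1116 mm.
X1: ⌊1116/2⌋ × 789 = 558 × 789 mm
X2: ⌊789/2⌋ × 558 = 394 × 558 mm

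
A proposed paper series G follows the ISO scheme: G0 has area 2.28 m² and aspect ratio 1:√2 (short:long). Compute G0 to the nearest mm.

Let the short side be w mm. Then w · w√2 = 2.28 m² = 2,280,000 mm².
w² = 2,280,000/√2, so w ≈ 1269.7 mm; long side = w√2 ≈ 1795.7 mm.

1270 × 1796 mm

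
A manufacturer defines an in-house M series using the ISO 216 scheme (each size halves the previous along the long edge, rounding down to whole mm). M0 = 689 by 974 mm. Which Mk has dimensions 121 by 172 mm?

M5

M0: 689 × 974 mm
M1: 487 × 689 mm
M2: 344 × 487 mm
M3: 243 × 344 mm
M4: 172 × 243 mm
M5: 121 × 172 mm
M6: 86 × 121 mm
→ matches M5.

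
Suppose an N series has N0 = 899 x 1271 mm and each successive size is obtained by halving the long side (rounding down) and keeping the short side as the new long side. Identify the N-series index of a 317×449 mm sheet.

N3

N0: 899 × 1271 mm
N1: 635 × 899 mm
N2: 449 × 635 mm
N3: 317 × 449 mm
N4: 224 × 317 mm
→ matches N3.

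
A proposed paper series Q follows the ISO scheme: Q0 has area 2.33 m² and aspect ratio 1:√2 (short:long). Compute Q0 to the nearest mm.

1284 × 1815 mm

Let the short side be w mm. Then w · w√2 = 2.33 m² = 2,330,000 mm².
w² = 2,330,000/√2, so w ≈ 1283.6 mm; long side = w√2 ≈ 1815.2 mm.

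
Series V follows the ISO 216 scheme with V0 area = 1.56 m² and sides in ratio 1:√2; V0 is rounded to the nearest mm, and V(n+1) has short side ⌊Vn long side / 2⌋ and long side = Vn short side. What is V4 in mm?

Let V0's short side be w mm. w · w√2 = 1.56 m² = 1,560,000 mm², so w ≈ 1050.3 mm and w√2 ≈ 1485.3 mm → V0 = 1050 × 1485 mm.
V1: ⌊1485/2⌋ × 1050 = 742 × 1050 mm
V2: ⌊1050/2⌋ × 742 = 525 × 742 mm
V3: ⌊742/2⌋ × 525 = 371 × 525 mm
V4: ⌊525/2⌋ × 371 = 262 × 371 mm

262 × 371 mm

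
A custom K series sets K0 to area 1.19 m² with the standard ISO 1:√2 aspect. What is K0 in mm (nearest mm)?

917 × 1297 mm

Let the short side be w mm. Then w · w√2 = 1.19 m² = 1,190,000 mm².
w² = 1,190,000/√2, so w ≈ 917.3 mm; long side = w√2 ≈ 1297.3 mm.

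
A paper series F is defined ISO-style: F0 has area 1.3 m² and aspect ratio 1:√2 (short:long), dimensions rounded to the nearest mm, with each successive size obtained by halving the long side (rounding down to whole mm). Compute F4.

Let F0's short side be w mm. w · w√2 = 1.3 m² = 1,300,000 mm², so w ≈ 958.8 mm and w√2 ≈ 1355.9 mm → F0 = 959 × 1356 mm.
F1: ⌊1356/2⌋ × 959 = 678 × 959 mm
F2: ⌊959/2⌋ × 678 = 479 × 678 mm
F3: ⌊678/2⌋ × 479 = 339 × 479 mm
F4: ⌊479/2⌋ × 339 = 239 × 339 mm

239 × 339 mm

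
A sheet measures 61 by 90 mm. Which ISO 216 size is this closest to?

B8 (62 × 88 mm)

Aspect ratio 90/61 ≈ 1.475 (ISO target is √2 ≈ 1.414).
In the B-series (B0 = 1000 × 1414 mm): B8 = 62 × 88 mm.
Off by 3 mm total — nearest standard size.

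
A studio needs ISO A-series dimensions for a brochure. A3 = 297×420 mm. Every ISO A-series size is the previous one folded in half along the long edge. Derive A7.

74 × 105 mm

A4: ⌊420/2⌋ × 297 = 210 × 297 mm
A5: ⌊297/2⌋ × 210 = 148 × 210 mm
A6: ⌊210/2⌋ × 148 = 105 × 148 mm
A7: ⌊148/2⌋ × 105 = 74 × 105 mm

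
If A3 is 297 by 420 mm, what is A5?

148 × 210 mm

A4: ⌊420/2⌋ × 297 = 210 × 297 mm
A5: ⌊297/2⌋ × 210 = 148 × 210 mm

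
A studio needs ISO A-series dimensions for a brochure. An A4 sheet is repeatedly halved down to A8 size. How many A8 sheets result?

16

Each ISO step halves the sheet: 1 × A4 → 2 × A5 → 4 × A6 → 8 × A7 → …
From A4 to A8 is 4 halving steps: 2^4 = 16.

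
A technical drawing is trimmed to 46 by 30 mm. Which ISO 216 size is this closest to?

Aspect ratio 46/30 ≈ 1.533 (ISO target is √2 ≈ 1.414).
In the B-series (B0 = 1000 × 1414 mm): B10 = 31 × 44 mm.
Off by 3 mm total — nearest standard size.

B10 (31 × 44 mm)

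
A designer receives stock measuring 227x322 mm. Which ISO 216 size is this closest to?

Aspect ratio 322/227 ≈ 1.419 — close to the ISO √2 ≈ 1.414.
In the C-series (envelope sizes, between A and B): C4 = 229 × 324 mm.
Off by 4 mm total — nearest standard size.

C4 (229 × 324 mm)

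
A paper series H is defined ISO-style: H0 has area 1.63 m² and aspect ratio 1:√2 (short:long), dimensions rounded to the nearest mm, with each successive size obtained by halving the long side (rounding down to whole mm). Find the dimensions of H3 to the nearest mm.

Let H0's short side be w mm. w · w√2 = 1.63 m² = 1,630,000 mm², so w ≈ 1073.6 mm and w√2 ≈ 1518.3 mm → H0 = 1074 × 1518 mm.
H1: ⌊1518/2⌋ × 1074 = 759 × 1074 mm
H2: ⌊1074/2⌋ × 759 = 537 × 759 mm
H3: ⌊759/2⌋ × 537 = 379 × 537 mm

379 × 537 mm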